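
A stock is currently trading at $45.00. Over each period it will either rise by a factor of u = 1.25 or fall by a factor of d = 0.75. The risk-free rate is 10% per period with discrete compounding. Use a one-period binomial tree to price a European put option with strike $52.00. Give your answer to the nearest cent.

$4.98

Risk-neutral probability p = (1 + 0.1 − 0.75)/(1.25 − 0.75) = 0.3500/0.5000 = 0.7000
Terminal stock prices: S_u = 56.25, S_d = 33.75
Terminal payoffs (K − S): max(-4.25, 0) = 0, max(18.25, 0) = 18.25
Node 0 (S = 45): V_0 = 1/1.1·[0.7000·0.0000 + 0.3000·18.2500] = 4.9773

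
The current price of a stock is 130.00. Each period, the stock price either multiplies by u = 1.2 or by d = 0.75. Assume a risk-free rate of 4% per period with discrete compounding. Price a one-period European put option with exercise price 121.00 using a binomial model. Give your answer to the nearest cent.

8.03

Risk-neutral probability p = (1 + 0.04 − 0.75)/(1.2 − 0.75) = 0.2900/0.4500 = 0.6444
Terminal stock prices: S_u = 156, S_d = 97.5
Terminal payoffs (K − S): max(-35, 0) = 0, max(23.5, 0) = 23.5
Node 0 (S = 130): V_0 = 1/1.04·[0.6444·0.0000 + 0.3556·23.5000] = 8.0342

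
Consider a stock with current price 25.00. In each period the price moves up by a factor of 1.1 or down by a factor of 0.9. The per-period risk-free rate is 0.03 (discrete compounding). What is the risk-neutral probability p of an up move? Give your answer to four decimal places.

p = 0.6500

Risk-neutral probability p = (1 + 0.03 − 0.9)/(1.1 − 0.9) = 0.1300/0.2000 = 0.6500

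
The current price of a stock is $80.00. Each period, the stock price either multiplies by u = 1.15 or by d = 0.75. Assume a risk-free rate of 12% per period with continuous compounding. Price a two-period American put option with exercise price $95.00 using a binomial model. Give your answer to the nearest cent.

Risk-neutral probability p = (e^0.12 − 0.75)/(1.15 − 0.75) = 0.3775/0.4000 = 0.9437
Terminal stock prices: S_uu = 105.8, S_ud = 69, S_dd = 45
Terminal payoffs (K − S): max(-10.8, 0) = 0, max(26, 0) = 26, max(50, 0) = 50
Node u (S = 92): continuation = e^(−0.12)·[0.9437·0.0000 + 0.0563·26.0000] = 1.2973; exercise value = 3.0000 > continuation, so V_u = 3.0000 (exercise)
Node d (S = 60): continuation = e^(−0.12)·[0.9437·26.0000 + 0.0563·50.0000] = 24.2574; exercise value = 35.0000 > continuation, so V_d = 35.0000 (exercise)
Node 0 (S = 80): continuation = e^(−0.12)·[0.9437·3.0000 + 0.0563·35.0000] = 4.2574; exercise value = 15.0000 > continuation, so V_0 = 15.0000 (exercise)

$15.00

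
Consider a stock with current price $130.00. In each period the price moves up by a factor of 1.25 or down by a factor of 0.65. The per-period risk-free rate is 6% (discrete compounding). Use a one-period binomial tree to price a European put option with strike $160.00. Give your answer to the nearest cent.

$22.56

Risk-neutral probability p = (1 + 0.06 − 0.65)/(1.25 − 0.65) = 0.4100/0.6000 = 0.6833
Terminal stock prices: S_u = 162.5, S_d = 84.5
Terminal payoffs (K − S): max(-2.5, 0) = 0, max(75.5, 0) = 75.5
Node 0 (S = 130): V_0 = 1/1.06·[0.6833·0.0000 + 0.3167·75.5000] = 22.5550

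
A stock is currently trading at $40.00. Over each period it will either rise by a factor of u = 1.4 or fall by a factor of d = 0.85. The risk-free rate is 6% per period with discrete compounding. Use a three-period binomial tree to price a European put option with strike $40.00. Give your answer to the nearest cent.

$3.06

Risk-neutral probability p = (1 + 0.06 − 0.85)/(1.4 − 0.85) = 0.2100/0.5500 = 0.3818
Terminal stock prices: S_uuu = 109.8, S_uud = 66.64, S_udd = 40.46, S_ddd = 24.56
Terminal payoffs (K − S): max(-69.76, 0) = 0, max(-26.64, 0) = 0, max(-0.46, 0) = 0, max(15.44, 0) = 15.44
Node uu (S = 78.4): V_uu = 1/1.06·[0.3818·0.0000 + 0.6182·0.0000] = 0.0000
Node ud (S = 47.6): V_ud = 1/1.06·[0.3818·0.0000 + 0.6182·0.0000] = 0.0000
Node dd (S = 28.9): V_dd = 1/1.06·[0.3818·0.0000 + 0.6182·15.4350] = 9.0015
Node u (S = 56): V_u = 1/1.06·[0.3818·0.0000 + 0.6182·0.0000] = 0.0000
Node d (S = 34): V_d = 1/1.06·[0.3818·0.0000 + 0.6182·9.0015] = 5.2496
Node 0 (S = 40): V_0 = 1/1.06·[0.3818·0.0000 + 0.6182·5.2496] = 3.0615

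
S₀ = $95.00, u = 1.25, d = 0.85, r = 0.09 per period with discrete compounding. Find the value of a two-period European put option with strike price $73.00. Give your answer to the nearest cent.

Risk-neutral probability p = (1 + 0.09 − 0.85)/(1.25 − 0.85) = 0.2400/0.4000 = 0.6000
Terminal stock prices: S_uu = 148.4, S_ud = 100.9, S_dd = 68.64
Terminal payoffs (K − S): max(-75.44, 0) = 0, max(-27.94, 0) = 0, max(4.363, 0) = 4.363
Node u (S = 118.8): V_u = 1/1.09·[0.6000·0.0000 + 0.4000·0.0000] = 0.0000
Node d (S = 80.75): V_d = 1/1.09·[0.6000·0.0000 + 0.4000·4.3625] = 1.6009
Node 0 (S = 95): V_0 = 1/1.09·[0.6000·0.0000 + 0.4000·1.6009] = 0.5875

$0.59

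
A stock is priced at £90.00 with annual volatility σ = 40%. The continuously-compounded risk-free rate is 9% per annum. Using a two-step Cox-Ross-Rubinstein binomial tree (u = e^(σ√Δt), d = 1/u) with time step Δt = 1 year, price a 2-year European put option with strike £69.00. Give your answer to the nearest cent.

CRR parameters: u = e^(σ√Δt) = e^(0.4·√1) = 1.4918, d = 1/u = 0.6703
Per-period rate: rΔt = 0.09·1 = 0.09, so R = e^0.09 = 1.0942
Risk-neutral probability p = (e^0.09 − 0.6703)/(1.4918 − 0.6703) = 0.4239/0.8215 = 0.5159
Terminal stock prices: S_uu = 200.3, S_ud = 90, S_dd = 40.44
Terminal payoffs (K − S): max(-131.3, 0) = 0, max(-21, 0) = 0, max(28.56, 0) = 28.56
Node u (S = 134.3): V_u = e^(−0.09)·[0.5159·0.0000 + 0.4841·0.0000] = 0.0000
Node d (S = 60.33): V_d = e^(−0.09)·[0.5159·0.0000 + 0.4841·28.5604] = 12.6348
Node 0 (S = 90): V_0 = e^(−0.09)·[0.5159·0.0000 + 0.4841·12.6348] = 5.5895

£5.59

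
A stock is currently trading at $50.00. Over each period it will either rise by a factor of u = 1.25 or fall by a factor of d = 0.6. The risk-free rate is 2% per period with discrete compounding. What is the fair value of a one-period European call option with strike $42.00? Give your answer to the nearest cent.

$12.99

Risk-neutral probability p = (1 + 0.02 − 0.6)/(1.25 − 0.6) = 0.4200/0.6500 = 0.6462
Terminal stock prices: S_u = 62.5, S_d = 30
Terminal payoffs (S − K): max(20.5, 0) = 20.5, max(-12, 0) = 0
Node 0 (S = 50): V_0 = 1/1.02·[0.6462·20.5000 + 0.3538·0.0000] = 12.9864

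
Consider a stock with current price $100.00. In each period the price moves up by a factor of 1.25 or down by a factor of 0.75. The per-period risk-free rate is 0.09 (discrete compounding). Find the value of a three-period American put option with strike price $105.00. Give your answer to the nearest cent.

$10.87

Risk-neutral probability p = (1 + 0.09 − 0.75)/(1.25 − 0.75) = 0.3400/0.5000 = 0.6800
Terminal stock prices: S_uuu = 195.3, S_uud = 117.2, S_udd = 70.31, S_ddd = 42.19
Terminal payoffs (K − S): max(-90.31, 0) = 0, max(-12.19, 0) = 0, max(34.69, 0) = 34.69, max(62.81, 0) = 62.81
Node uu (S = 156.2): continuation = 1/1.09·[0.6800·0.0000 + 0.3200·0.0000] = 0.0000; exercise value = 0.0000 ≤ continuation, so V_uu = 0.0000
Node ud (S = 93.75): continuation = 1/1.09·[0.6800·0.0000 + 0.3200·34.6875] = 10.1835; exercise value = 11.2500 > continuation, so V_ud = 11.2500 (exercise)
Node dd (S = 56.25): continuation = 1/1.09·[0.6800·34.6875 + 0.3200·62.8125] = 40.0803; exercise value = 48.7500 > continuation, so V_dd = 48.7500 (exercise)
Node u (S = 125): continuation = 1/1.09·[0.6800·0.0000 + 0.3200·11.2500] = 3.3028; exercise value = 0.0000 ≤ continuation, so V_u = 3.3028
Node d (S = 75): continuation = 1/1.09·[0.6800·11.2500 + 0.3200·48.7500] = 21.3303; exercise value = 30.0000 > continuation, so V_d = 30.0000 (exercise)
Node 0 (S = 100): continuation = 1/1.09·[0.6800·3.3028 + 0.3200·30.0000] = 10.8678; exercise value = 5.0000 ≤ continuation, so V_0 = 10.8678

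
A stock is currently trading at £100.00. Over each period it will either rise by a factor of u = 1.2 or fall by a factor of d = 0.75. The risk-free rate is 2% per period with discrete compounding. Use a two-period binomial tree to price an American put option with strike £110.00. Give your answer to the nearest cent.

Risk-neutral probability p = (1 + 0.02 − 0.75)/(1.2 − 0.75) = 0.2700/0.4500 = 0.6000
Terminal stock prices: S_uu = 144, S_ud = 90, S_dd = 56.25
Terminal payoffs (K − S): max(-34, 0) = 0, max(20, 0) = 20, max(53.75, 0) = 53.75
Node u (S = 120): continuation = 1/1.02·[0.6000·0.0000 + 0.4000·20.0000] = 7.8431; exercise value = 0.0000 ≤ continuation, so V_u = 7.8431
Node d (S = 75): continuation = 1/1.02·[0.6000·20.0000 + 0.4000·53.7500] = 32.8431; exercise value = 35.0000 > continuation, so V_d = 35.0000 (exercise)
Node 0 (S = 100): continuation = 1/1.02·[0.6000·7.8431 + 0.4000·35.0000] = 18.3391; exercise value = 10.0000 ≤ continuation, so V_0 = 18.3391

£18.34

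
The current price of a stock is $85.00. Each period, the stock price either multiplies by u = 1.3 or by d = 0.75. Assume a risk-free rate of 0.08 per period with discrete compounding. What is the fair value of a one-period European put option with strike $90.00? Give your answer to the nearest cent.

$9.72

Risk-neutral probability p = (1 + 0.08 − 0.75)/(1.3 − 0.75) = 0.3300/0.5500 = 0.6000
Terminal stock prices: S_u = 110.5, S_d = 63.75
Terminal payoffs (K − S): max(-20.5, 0) = 0, max(26.25, 0) = 26.25
Node 0 (S = 85): V_0 = 1/1.08·[0.6000·0.0000 + 0.4000·26.2500] = 9.7222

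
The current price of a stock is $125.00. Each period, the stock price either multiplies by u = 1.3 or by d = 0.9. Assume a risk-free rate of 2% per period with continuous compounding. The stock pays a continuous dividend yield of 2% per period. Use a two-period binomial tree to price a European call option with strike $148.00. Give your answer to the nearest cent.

$3.80

Per-period risk-free factor R = e^0.02 = 1.0202; dividend-adjusted growth = e^(0.02−0.02) = 1.0000.
Risk-neutral probability p = (1.0000 − 0.9)/(1.3 − 0.9) = 0.1000/0.4000 = 0.2500
Terminal stock prices: S_uu = 211.3, S_ud = 146.2, S_dd = 101.2
Terminal payoffs (S − K): max(63.25, 0) = 63.25, max(-1.75, 0) = 0, max(-46.75, 0) = 0
Node u (S = 162.5): V_u = e^(−0.02)·[0.2500·63.2500 + 0.7500·0.0000] = 15.4994
Node d (S = 112.5): V_d = e^(−0.02)·[0.2500·0.0000 + 0.7500·0.0000] = 0.0000
Node 0 (S = 125): V_0 = e^(−0.02)·[0.2500·15.4994 + 0.7500·0.0000] = 3.7981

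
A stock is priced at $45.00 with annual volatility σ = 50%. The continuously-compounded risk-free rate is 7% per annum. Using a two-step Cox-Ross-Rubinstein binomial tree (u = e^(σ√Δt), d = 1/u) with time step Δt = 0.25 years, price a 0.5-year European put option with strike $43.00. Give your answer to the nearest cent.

CRR parameters: u = e^(σ√Δt) = e^(0.5·√0.25) = 1.2840, d = 1/u = 0.7788
Per-period rate: rΔt = 0.07·0.25 = 0.0175, so R = e^0.0175 = 1.0177
Risk-neutral probability p = (e^0.0175 − 0.7788)/(1.2840 − 0.7788) = 0.2389/0.5052 = 0.4728
Terminal stock prices: S_uu = 74.19, S_ud = 45, S_dd = 27.29
Terminal payoffs (K − S): max(-31.19, 0) = 0, max(-2, 0) = 0, max(15.71, 0) = 15.71
Node u (S = 57.78): V_u = e^(−0.0175)·[0.4728·0.0000 + 0.5272·0.0000] = 0.0000
Node d (S = 35.05): V_d = e^(−0.0175)·[0.4728·0.0000 + 0.5272·15.7061] = 8.1371
Node 0 (S = 45): V_0 = e^(−0.0175)·[0.4728·0.0000 + 0.5272·8.1371] = 4.2157

$4.22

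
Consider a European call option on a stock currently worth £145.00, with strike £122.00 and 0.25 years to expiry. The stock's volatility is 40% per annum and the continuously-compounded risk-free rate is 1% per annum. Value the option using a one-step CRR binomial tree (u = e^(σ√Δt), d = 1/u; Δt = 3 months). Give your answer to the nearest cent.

£25.09

CRR parameters: u = e^(σ√Δt) = e^(0.4·√0.25) = 1.2214, d = 1/u = 0.8187
Per-period rate: rΔt = 0.01·0.25 = 0.0025, so R = e^0.0025 = 1.0025
Risk-neutral probability p = (e^0.0025 − 0.8187)/(1.2214 − 0.8187) = 0.1838/0.4027 = 0.4564
Terminal stock prices: S_u = 177.1, S_d = 118.7
Terminal payoffs (S − K): max(55.1, 0) = 55.1, max(-3.284, 0) = 0
Node 0 (S = 145): V_0 = e^(−0.0025)·[0.4564·55.1034 + 0.5436·0.0000] = 25.0854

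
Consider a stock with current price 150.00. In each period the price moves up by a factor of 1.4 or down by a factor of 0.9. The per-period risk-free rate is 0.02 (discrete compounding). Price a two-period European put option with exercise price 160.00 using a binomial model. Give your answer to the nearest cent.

Risk-neutral probability p = (1 + 0.02 − 0.9)/(1.4 − 0.9) = 0.1200/0.5000 = 0.2400
Terminal stock prices: S_uu = 294, S_ud = 189, S_dd = 121.5
Terminal payoffs (K − S): max(-134, 0) = 0, max(-29, 0) = 0, max(38.5, 0) = 38.5
Node u (S = 210): V_u = 1/1.02·[0.2400·0.0000 + 0.7600·0.0000] = 0.0000
Node d (S = 135): V_d = 1/1.02·[0.2400·0.0000 + 0.7600·38.5000] = 28.6863
Node 0 (S = 150): V_0 = 1/1.02·[0.2400·0.0000 + 0.7600·28.6863] = 21.3741

21.37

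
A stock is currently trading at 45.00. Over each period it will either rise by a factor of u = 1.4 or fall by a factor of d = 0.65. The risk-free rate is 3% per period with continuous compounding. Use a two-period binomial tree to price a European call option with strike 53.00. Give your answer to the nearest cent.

8.53

Risk-neutral probability p = (e^0.03 − 0.65)/(1.4 − 0.65) = 0.3805/0.7500 = 0.5073
Terminal stock prices: S_uu = 88.2, S_ud = 40.95, S_dd = 19.01
Terminal payoffs (S − K): max(35.2, 0) = 35.2, max(-12.05, 0) = 0, max(-33.99, 0) = 0
Node u (S = 63): V_u = e^(−0.03)·[0.5073·35.2000 + 0.4927·0.0000] = 17.3283
Node d (S = 29.25): V_d = e^(−0.03)·[0.5073·0.0000 + 0.4927·0.0000] = 0.0000
Node 0 (S = 45): V_0 = e^(−0.03)·[0.5073·17.3283 + 0.4927·0.0000] = 8.5304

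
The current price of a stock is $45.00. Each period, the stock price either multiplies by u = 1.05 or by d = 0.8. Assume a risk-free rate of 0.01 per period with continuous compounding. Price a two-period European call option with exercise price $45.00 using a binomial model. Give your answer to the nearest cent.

$3.19

Risk-neutral probability p = (e^0.01 − 0.8)/(1.05 − 0.8) = 0.2101/0.2500 = 0.8402
Terminal stock prices: S_uu = 49.61, S_ud = 37.8, S_dd = 28.8
Terminal payoffs (S − K): max(4.613, 0) = 4.613, max(-7.2, 0) = 0, max(-16.2, 0) = 0
Node u (S = 47.25): V_u = e^(−0.01)·[0.8402·4.6125 + 0.1598·0.0000] = 3.8369
Node d (S = 36): V_d = e^(−0.01)·[0.8402·0.0000 + 0.1598·0.0000] = 0.0000
Node 0 (S = 45): V_0 = e^(−0.01)·[0.8402·3.8369 + 0.1598·0.0000] = 3.1917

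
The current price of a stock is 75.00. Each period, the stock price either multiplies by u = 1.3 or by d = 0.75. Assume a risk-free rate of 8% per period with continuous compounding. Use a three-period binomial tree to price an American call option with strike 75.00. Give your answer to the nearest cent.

22.56

Risk-neutral probability p = (e^0.08 − 0.75)/(1.3 − 0.75) = 0.3333/0.5500 = 0.6060
Terminal stock prices: S_uuu = 164.8, S_uud = 95.06, S_udd = 54.84, S_ddd = 31.64
Terminal payoffs (S − K): max(89.78, 0) = 89.78, max(20.06, 0) = 20.06, max(-20.16, 0) = 0, max(-43.36, 0) = 0
Node uu (S = 126.8): continuation = e^(−0.08)·[0.6060·89.7750 + 0.3940·20.0625] = 57.5163; exercise value = 51.7500 ≤ continuation, so V_uu = 57.5163
Node ud (S = 73.12): continuation = e^(−0.08)·[0.6060·20.0625 + 0.3940·0.0000] = 11.2227; exercise value = 0.0000 ≤ continuation, so V_ud = 11.2227
Node dd (S = 42.19): continuation = e^(−0.08)·[0.6060·0.0000 + 0.3940·0.0000] = 0.0000; exercise value = 0.0000 ≤ continuation, so V_dd = 0.0000
Node u (S = 97.5): continuation = e^(−0.08)·[0.6060·57.5163 + 0.3940·11.2227] = 36.2559; exercise value = 22.5000 ≤ continuation, so V_u = 36.2559
Node d (S = 56.25): continuation = e^(−0.08)·[0.6060·11.2227 + 0.3940·0.0000] = 6.2778; exercise value = 0.0000 ≤ continuation, so V_d = 6.2778
Node 0 (S = 75): continuation = e^(−0.08)·[0.6060·36.2559 + 0.3940·6.2778] = 22.5645; exercise value = 0.0000 ≤ continuation, so V_0 = 22.5645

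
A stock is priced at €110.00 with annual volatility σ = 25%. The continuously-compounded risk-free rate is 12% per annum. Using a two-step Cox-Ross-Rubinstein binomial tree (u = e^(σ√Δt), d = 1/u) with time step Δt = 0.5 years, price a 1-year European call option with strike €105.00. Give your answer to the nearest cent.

CRR parameters: u = e^(σ√Δt) = e^(0.25·√0.5) = 1.1934, d = 1/u = 0.8380
Per-period rate: rΔt = 0.12·0.5 = 0.06, so R = e^0.06 = 1.0618
Risk-neutral probability p = (e^0.06 − 0.8380)/(1.1934 − 0.8380) = 0.2239/0.3554 = 0.6299
Terminal stock prices: S_uu = 156.7, S_ud = 110, S_dd = 77.24
Terminal payoffs (S − K): max(51.65, 0) = 51.65, max(5, 0) = 5, max(-27.76, 0) = 0
Node u (S = 131.3): V_u = e^(−0.06)·[0.6299·51.6531 + 0.3701·5.0000] = 32.3848
Node d (S = 92.18): V_d = e^(−0.06)·[0.6299·5.0000 + 0.3701·0.0000] = 2.9661
Node 0 (S = 110): V_0 = e^(−0.06)·[0.6299·32.3848 + 0.3701·2.9661] = 20.2455

€20.25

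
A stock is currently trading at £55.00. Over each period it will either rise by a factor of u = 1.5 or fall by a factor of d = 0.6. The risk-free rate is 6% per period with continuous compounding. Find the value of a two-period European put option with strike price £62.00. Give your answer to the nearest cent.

Risk-neutral probability p = (e^0.06 − 0.6)/(1.5 − 0.6) = 0.4618/0.9000 = 0.5132
Terminal stock prices: S_uu = 123.8, S_ud = 49.5, S_dd = 19.8
Terminal payoffs (K − S): max(-61.75, 0) = 0, max(12.5, 0) = 12.5, max(42.2, 0) = 42.2
Node u (S = 82.5): V_u = e^(−0.06)·[0.5132·0.0000 + 0.4868·12.5000] = 5.7312
Node d (S = 33): V_d = e^(−0.06)·[0.5132·12.5000 + 0.4868·42.2000] = 25.3894
Node 0 (S = 55): V_0 = e^(−0.06)·[0.5132·5.7312 + 0.4868·25.3894] = 14.4107

£14.41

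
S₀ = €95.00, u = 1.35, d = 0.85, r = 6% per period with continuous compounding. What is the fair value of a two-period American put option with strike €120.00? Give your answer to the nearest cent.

€25.00

Risk-neutral probability p = (e^0.06 − 0.85)/(1.35 − 0.85) = 0.2118/0.5000 = 0.4237
Terminal stock prices: S_uu = 173.1, S_ud = 109, S_dd = 68.64
Terminal payoffs (K − S): max(-53.14, 0) = 0, max(10.99, 0) = 10.99, max(51.36, 0) = 51.36
Node u (S = 128.2): continuation = e^(−0.06)·[0.4237·0.0000 + 0.5763·10.9875] = 5.9636; exercise value = 0.0000 ≤ continuation, so V_u = 5.9636
Node d (S = 80.75): continuation = e^(−0.06)·[0.4237·10.9875 + 0.5763·51.3625] = 32.2617; exercise value = 39.2500 > continuation, so V_d = 39.2500 (exercise)
Node 0 (S = 95): continuation = e^(−0.06)·[0.4237·5.9636 + 0.5763·39.2500] = 23.6830; exercise value = 25.0000 > continuation, so V_0 = 25.0000 (exercise)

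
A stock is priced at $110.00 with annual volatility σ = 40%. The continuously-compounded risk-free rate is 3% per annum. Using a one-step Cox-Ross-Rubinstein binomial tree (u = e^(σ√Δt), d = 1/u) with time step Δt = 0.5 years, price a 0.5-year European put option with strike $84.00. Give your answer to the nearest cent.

CRR parameters: u = e^(σ√Δt) = e^(0.4·√0.5) = 1.3269, d = 1/u = 0.7536
Per-period rate: rΔt = 0.03·0.5 = 0.015, so R = e^0.015 = 1.0151
Risk-neutral probability p = (e^0.015 − 0.7536)/(1.3269 − 0.7536) = 0.2615/0.5733 = 0.4561
Terminal stock prices: S_u = 146, S_d = 82.9
Terminal payoffs (K − S): max(-61.96, 0) = 0, max(1.1, 0) = 1.1
Node 0 (S = 110): V_0 = e^(−0.015)·[0.4561·0.0000 + 0.5439·1.0998] = 0.5892

$0.59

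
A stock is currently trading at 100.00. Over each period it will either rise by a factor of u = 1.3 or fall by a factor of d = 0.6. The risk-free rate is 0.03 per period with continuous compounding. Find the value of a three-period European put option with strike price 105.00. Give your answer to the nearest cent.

Risk-neutral probability p = (e^0.03 − 0.6)/(1.3 − 0.6) = 0.4305/0.7000 = 0.6149
Terminal stock prices: S_uuu = 219.7, S_uud = 101.4, S_udd = 46.8, S_ddd = 21.6
Terminal payoffs (K − S): max(-114.7, 0) = 0, max(3.6, 0) = 3.6, max(58.2, 0) = 58.2, max(83.4, 0) = 83.4
Node uu (S = 169): V_uu = e^(−0.03)·[0.6149·0.0000 + 0.3851·3.6000] = 1.3453
Node ud (S = 78): V_ud = e^(−0.03)·[0.6149·3.6000 + 0.3851·58.2000] = 23.8968
Node dd (S = 36): V_dd = e^(−0.03)·[0.6149·58.2000 + 0.3851·83.4000] = 65.8968
Node u (S = 130): V_u = e^(−0.03)·[0.6149·1.3453 + 0.3851·23.8968] = 9.7327
Node d (S = 60): V_d = e^(−0.03)·[0.6149·23.8968 + 0.3851·65.8968] = 38.8853
Node 0 (S = 100): V_0 = e^(−0.03)·[0.6149·9.7327 + 0.3851·38.8853] = 20.3389

20.34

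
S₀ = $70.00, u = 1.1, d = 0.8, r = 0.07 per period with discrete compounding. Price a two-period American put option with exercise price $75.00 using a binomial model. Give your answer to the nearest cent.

Risk-neutral probability p = (1 + 0.07 − 0.8)/(1.1 − 0.8) = 0.2700/0.3000 = 0.9000
Terminal stock prices: S_uu = 84.7, S_ud = 61.6, S_dd = 44.8
Terminal payoffs (K − S): max(-9.7, 0) = 0, max(13.4, 0) = 13.4, max(30.2, 0) = 30.2
Node u (S = 77): continuation = 1/1.07·[0.9000·0.0000 + 0.1000·13.4000] = 1.2523; exercise value = 0.0000 ≤ continuation, so V_u = 1.2523
Node d (S = 56): continuation = 1/1.07·[0.9000·13.4000 + 0.1000·30.2000] = 14.0935; exercise value = 19.0000 > continuation, so V_d = 19.0000 (exercise)
Node 0 (S = 70): continuation = 1/1.07·[0.9000·1.2523 + 0.1000·19.0000] = 2.8291; exercise value = 5.0000 > continuation, so V_0 = 5.0000 (exercise)

$5.00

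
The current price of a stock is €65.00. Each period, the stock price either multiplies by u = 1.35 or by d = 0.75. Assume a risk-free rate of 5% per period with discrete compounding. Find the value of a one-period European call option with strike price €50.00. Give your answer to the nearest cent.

€17.98

Risk-neutral probability p = (1 + 0.05 − 0.75)/(1.35 − 0.75) = 0.3000/0.6000 = 0.5000
Terminal stock prices: S_u = 87.75, S_d = 48.75
Terminal payoffs (S − K): max(37.75, 0) = 37.75, max(-1.25, 0) = 0
Node 0 (S = 65): V_0 = 1/1.05·[0.5000·37.7500 + 0.5000·0.0000] = 17.9762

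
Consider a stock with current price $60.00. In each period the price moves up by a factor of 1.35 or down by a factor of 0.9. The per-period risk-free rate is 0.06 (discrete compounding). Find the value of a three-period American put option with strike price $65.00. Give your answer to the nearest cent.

$6.69

Risk-neutral probability p = (1 + 0.06 − 0.9)/(1.35 − 0.9) = 0.1600/0.4500 = 0.3556
Terminal stock prices: S_uuu = 147.6, S_uud = 98.42, S_udd = 65.61, S_ddd = 43.74
Terminal payoffs (K − S): max(-82.62, 0) = 0, max(-33.42, 0) = 0, max(-0.61, 0) = 0, max(21.26, 0) = 21.26
Node uu (S = 109.4): continuation = 1/1.06·[0.3556·0.0000 + 0.6444·0.0000] = 0.0000; exercise value = 0.0000 ≤ continuation, so V_uu = 0.0000
Node ud (S = 72.9): continuation = 1/1.06·[0.3556·0.0000 + 0.6444·0.0000] = 0.0000; exercise value = 0.0000 ≤ continuation, so V_ud = 0.0000
Node dd (S = 48.6): continuation = 1/1.06·[0.3556·0.0000 + 0.6444·21.2600] = 12.9254; exercise value = 16.4000 > continuation, so V_dd = 16.4000 (exercise)
Node u (S = 81): continuation = 1/1.06·[0.3556·0.0000 + 0.6444·0.0000] = 0.0000; exercise value = 0.0000 ≤ continuation, so V_u = 0.0000
Node d (S = 54): continuation = 1/1.06·[0.3556·0.0000 + 0.6444·16.4000] = 9.9706; exercise value = 11.0000 > continuation, so V_d = 11.0000 (exercise)
Node 0 (S = 60): continuation = 1/1.06·[0.3556·0.0000 + 0.6444·11.0000] = 6.6876; exercise value = 5.0000 ≤ continuation, so V_0 = 6.6876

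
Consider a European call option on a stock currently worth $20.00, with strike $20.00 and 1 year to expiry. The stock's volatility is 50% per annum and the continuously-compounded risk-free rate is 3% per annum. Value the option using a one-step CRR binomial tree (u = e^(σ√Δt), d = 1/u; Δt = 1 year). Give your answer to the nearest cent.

$5.12

CRR parameters: u = e^(σ√Δt) = e^(0.5·√1) = 1.6487, d = 1/u = 0.6065
Per-period rate: rΔt = 0.03·1 = 0.03, so R = e^0.03 = 1.0305
Risk-neutral probability p = (e^0.03 − 0.6065)/(1.6487 − 0.6065) = 0.4239/1.0422 = 0.4068
Terminal stock prices: S_u = 32.97, S_d = 12.13
Terminal payoffs (S − K): max(12.97, 0) = 12.97, max(-7.869, 0) = 0
Node 0 (S = 20): V_0 = e^(−0.03)·[0.4068·12.9744 + 0.5932·0.0000] = 5.1215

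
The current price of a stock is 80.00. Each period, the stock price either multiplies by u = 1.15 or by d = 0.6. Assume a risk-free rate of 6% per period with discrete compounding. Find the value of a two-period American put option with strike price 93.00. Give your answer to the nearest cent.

13.00

Risk-neutral probability p = (1 + 0.06 − 0.6)/(1.15 − 0.6) = 0.4600/0.5500 = 0.8364
Terminal stock prices: S_uu = 105.8, S_ud = 55.2, S_dd = 28.8
Terminal payoffs (K − S): max(-12.8, 0) = 0, max(37.8, 0) = 37.8, max(64.2, 0) = 64.2
Node u (S = 92): continuation = 1/1.06·[0.8364·0.0000 + 0.1636·37.8000] = 5.8353; exercise value = 1.0000 ≤ continuation, so V_u = 5.8353
Node d (S = 48): continuation = 1/1.06·[0.8364·37.8000 + 0.1636·64.2000] = 39.7358; exercise value = 45.0000 > continuation, so V_d = 45.0000 (exercise)
Node 0 (S = 80): continuation = 1/1.06·[0.8364·5.8353 + 0.1636·45.0000] = 11.5510; exercise value = 13.0000 > continuation, so V_0 = 13.0000 (exercise)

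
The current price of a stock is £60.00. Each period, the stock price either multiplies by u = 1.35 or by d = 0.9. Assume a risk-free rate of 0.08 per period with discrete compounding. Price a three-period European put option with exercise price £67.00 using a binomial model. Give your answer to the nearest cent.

Risk-neutral probability p = (1 + 0.08 − 0.9)/(1.35 − 0.9) = 0.1800/0.4500 = 0.4000
Terminal stock prices: S_uuu = 147.6, S_uud = 98.42, S_udd = 65.61, S_ddd = 43.74
Terminal payoffs (K − S): max(-80.62, 0) = 0, max(-31.42, 0) = 0, max(1.39, 0) = 1.39, max(23.26, 0) = 23.26
Node uu (S = 109.4): V_uu = 1/1.08·[0.4000·0.0000 + 0.6000·0.0000] = 0.0000
Node ud (S = 72.9): V_ud = 1/1.08·[0.4000·0.0000 + 0.6000·1.3900] = 0.7722
Node dd (S = 48.6): V_dd = 1/1.08·[0.4000·1.3900 + 0.6000·23.2600] = 13.4370
Node u (S = 81): V_u = 1/1.08·[0.4000·0.0000 + 0.6000·0.7722] = 0.4290
Node d (S = 54): V_d = 1/1.08·[0.4000·0.7722 + 0.6000·13.4370] = 7.7510
Node 0 (S = 60): V_0 = 1/1.08·[0.4000·0.4290 + 0.6000·7.7510] = 4.4650

£4.47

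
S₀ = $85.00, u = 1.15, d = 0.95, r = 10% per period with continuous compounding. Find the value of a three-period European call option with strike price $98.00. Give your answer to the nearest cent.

Risk-neutral probability p = (e^0.1 − 0.95)/(1.15 − 0.95) = 0.1552/0.2000 = 0.7759
Terminal stock prices: S_uuu = 129.3, S_uud = 106.8, S_udd = 88.22, S_ddd = 72.88
Terminal payoffs (S − K): max(31.27, 0) = 31.27, max(8.792, 0) = 8.792, max(-9.781, 0) = 0, max(-25.12, 0) = 0
Node uu (S = 112.4): V_uu = e^(−0.1)·[0.7759·31.2744 + 0.2241·8.7919] = 23.7384
Node ud (S = 92.86): V_ud = e^(−0.1)·[0.7759·8.7919 + 0.2241·0.0000] = 6.1721
Node dd (S = 76.71): V_dd = e^(−0.1)·[0.7759·0.0000 + 0.2241·0.0000] = 0.0000
Node u (S = 97.75): V_u = e^(−0.1)·[0.7759·23.7384 + 0.2241·6.1721] = 17.9167
Node d (S = 80.75): V_d = e^(−0.1)·[0.7759·6.1721 + 0.2241·0.0000] = 4.3329
Node 0 (S = 85): V_0 = e^(−0.1)·[0.7759·17.9167 + 0.2241·4.3329] = 13.4567

$13.46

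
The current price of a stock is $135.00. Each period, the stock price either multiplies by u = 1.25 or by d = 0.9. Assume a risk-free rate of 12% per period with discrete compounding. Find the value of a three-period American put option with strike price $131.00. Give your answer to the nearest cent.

$3.15

Risk-neutral probability p = (1 + 0.12 − 0.9)/(1.25 − 0.9) = 0.2200/0.3500 = 0.6286
Terminal stock prices: S_uuu = 263.7, S_uud = 189.8, S_udd = 136.7, S_ddd = 98.42
Terminal payoffs (K − S): max(-132.7, 0) = 0, max(-58.84, 0) = 0, max(-5.688, 0) = 0, max(32.58, 0) = 32.58
Node uu (S = 210.9): continuation = 1/1.12·[0.6286·0.0000 + 0.3714·0.0000] = 0.0000; exercise value = 0.0000 ≤ continuation, so V_uu = 0.0000
Node ud (S = 151.9): continuation = 1/1.12·[0.6286·0.0000 + 0.3714·0.0000] = 0.0000; exercise value = 0.0000 ≤ continuation, so V_ud = 0.0000
Node dd (S = 109.4): continuation = 1/1.12·[0.6286·0.0000 + 0.3714·32.5850] = 10.8062; exercise value = 21.6500 > continuation, so V_dd = 21.6500 (exercise)
Node u (S = 168.8): continuation = 1/1.12·[0.6286·0.0000 + 0.3714·0.0000] = 0.0000; exercise value = 0.0000 ≤ continuation, so V_u = 0.0000
Node d (S = 121.5): continuation = 1/1.12·[0.6286·0.0000 + 0.3714·21.6500] = 7.1798; exercise value = 9.5000 > continuation, so V_d = 9.5000 (exercise)
Node 0 (S = 135): continuation = 1/1.12·[0.6286·0.0000 + 0.3714·9.5000] = 3.1505; exercise value = 0.0000 ≤ continuation, so V_0 = 3.1505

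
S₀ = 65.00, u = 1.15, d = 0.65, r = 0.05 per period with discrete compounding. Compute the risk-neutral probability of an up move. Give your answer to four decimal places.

p = 0.8000

Risk-neutral probability p = (1 + 0.05 − 0.65)/(1.15 − 0.65) = 0.4000/0.5000 = 0.8000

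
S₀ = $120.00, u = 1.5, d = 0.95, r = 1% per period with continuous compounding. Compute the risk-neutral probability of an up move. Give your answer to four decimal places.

Risk-neutral probability p = (e^0.01 − 0.95)/(1.5 − 0.95) = 0.0601/0.5500 = 0.1092

p = 0.1092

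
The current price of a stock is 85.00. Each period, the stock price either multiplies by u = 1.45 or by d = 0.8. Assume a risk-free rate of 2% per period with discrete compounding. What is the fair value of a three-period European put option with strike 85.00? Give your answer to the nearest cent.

13.88

Risk-neutral probability p = (1 + 0.02 − 0.8)/(1.45 − 0.8) = 0.2200/0.6500 = 0.3385
Terminal stock prices: S_uuu = 259.1, S_uud = 143, S_udd = 78.88, S_ddd = 43.52
Terminal payoffs (K − S): max(-174.1, 0) = 0, max(-57.97, 0) = 0, max(6.12, 0) = 6.12, max(41.48, 0) = 41.48
Node uu (S = 178.7): V_uu = 1/1.02·[0.3385·0.0000 + 0.6615·0.0000] = 0.0000
Node ud (S = 98.6): V_ud = 1/1.02·[0.3385·0.0000 + 0.6615·6.1200] = 3.9692
Node dd (S = 54.4): V_dd = 1/1.02·[0.3385·6.1200 + 0.6615·41.4800] = 28.9333
Node u (S = 123.2): V_u = 1/1.02·[0.3385·0.0000 + 0.6615·3.9692] = 2.5743
Node d (S = 68): V_d = 1/1.02·[0.3385·3.9692 + 0.6615·28.9333] = 20.0823
Node 0 (S = 85): V_0 = 1/1.02·[0.3385·2.5743 + 0.6615·20.0823] = 13.8789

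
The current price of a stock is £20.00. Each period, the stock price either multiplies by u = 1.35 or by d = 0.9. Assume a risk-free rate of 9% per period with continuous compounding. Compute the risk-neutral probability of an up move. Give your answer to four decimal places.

Risk-neutral probability p = (e^0.09 − 0.9)/(1.35 − 0.9) = 0.1942/0.4500 = 0.4315

p = 0.4315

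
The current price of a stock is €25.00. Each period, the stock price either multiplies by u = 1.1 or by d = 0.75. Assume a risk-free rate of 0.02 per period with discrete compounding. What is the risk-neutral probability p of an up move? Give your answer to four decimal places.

Risk-neutral probability p = (1 + 0.02 − 0.75)/(1.1 − 0.75) = 0.2700/0.3500 = 0.7714

p = 0.7714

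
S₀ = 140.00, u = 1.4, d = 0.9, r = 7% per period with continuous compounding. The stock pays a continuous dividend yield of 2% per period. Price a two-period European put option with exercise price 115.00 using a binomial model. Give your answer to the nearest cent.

0.68

Per-period risk-free factor R = e^0.07 = 1.0725; dividend-adjusted growth = e^(0.07−0.02) = 1.0513.
Risk-neutral probability p = (1.0513 − 0.9)/(1.4 − 0.9) = 0.1513/0.5000 = 0.3025
Terminal stock prices: S_uu = 274.4, S_ud = 176.4, S_dd = 113.4
Terminal payoffs (K − S): max(-159.4, 0) = 0, max(-61.4, 0) = 0, max(1.6, 0) = 1.6
Node u (S = 196): V_u = e^(−0.07)·[0.3025·0.0000 + 0.6975·0.0000] = 0.0000
Node d (S = 126): V_d = e^(−0.07)·[0.3025·0.0000 + 0.6975·1.6000] = 1.0405
Node 0 (S = 140): V_0 = e^(−0.07)·[0.3025·0.0000 + 0.6975·1.0405] = 0.6766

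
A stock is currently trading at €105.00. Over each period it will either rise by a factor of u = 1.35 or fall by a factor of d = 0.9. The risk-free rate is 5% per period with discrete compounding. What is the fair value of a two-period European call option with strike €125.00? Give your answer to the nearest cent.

€7.73

Risk-neutral probability p = (1 + 0.05 − 0.9)/(1.35 − 0.9) = 0.1500/0.4500 = 0.3333
Terminal stock prices: S_uu = 191.4, S_ud = 127.6, S_dd = 85.05
Terminal payoffs (S − K): max(66.36, 0) = 66.36, max(2.575, 0) = 2.575, max(-39.95, 0) = 0
Node u (S = 141.8): V_u = 1/1.05·[0.3333·66.3625 + 0.6667·2.5750] = 22.7024
Node d (S = 94.5): V_d = 1/1.05·[0.3333·2.5750 + 0.6667·0.0000] = 0.8175
Node 0 (S = 105): V_0 = 1/1.05·[0.3333·22.7024 + 0.6667·0.8175] = 7.7261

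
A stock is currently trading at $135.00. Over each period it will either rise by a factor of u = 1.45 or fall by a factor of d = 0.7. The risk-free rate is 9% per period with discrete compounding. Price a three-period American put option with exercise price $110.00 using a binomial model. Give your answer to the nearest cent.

$11.11

Risk-neutral probability p = (1 + 0.09 − 0.7)/(1.45 − 0.7) = 0.3900/0.7500 = 0.5200
Terminal stock prices: S_uuu = 411.6, S_uud = 198.7, S_udd = 95.92, S_ddd = 46.3
Terminal payoffs (K − S): max(-301.6, 0) = 0, max(-88.69, 0) = 0, max(14.08, 0) = 14.08, max(63.7, 0) = 63.7
Node uu (S = 283.8): continuation = 1/1.09·[0.5200·0.0000 + 0.4800·0.0000] = 0.0000; exercise value = 0.0000 ≤ continuation, so V_uu = 0.0000
Node ud (S = 137): continuation = 1/1.09·[0.5200·0.0000 + 0.4800·14.0825] = 6.2015; exercise value = 0.0000 ≤ continuation, so V_ud = 6.2015
Node dd (S = 66.15): continuation = 1/1.09·[0.5200·14.0825 + 0.4800·63.6950] = 34.7674; exercise value = 43.8500 > continuation, so V_dd = 43.8500 (exercise)
Node u (S = 195.8): continuation = 1/1.09·[0.5200·0.0000 + 0.4800·6.2015] = 2.7309; exercise value = 0.0000 ≤ continuation, so V_u = 2.7309
Node d (S = 94.5): continuation = 1/1.09·[0.5200·6.2015 + 0.4800·43.8500] = 22.2686; exercise value = 15.5000 ≤ continuation, so V_d = 22.2686
Node 0 (S = 135): continuation = 1/1.09·[0.5200·2.7309 + 0.4800·22.2686] = 11.1092; exercise value = 0.0000 ≤ continuation, so V_0 = 11.1092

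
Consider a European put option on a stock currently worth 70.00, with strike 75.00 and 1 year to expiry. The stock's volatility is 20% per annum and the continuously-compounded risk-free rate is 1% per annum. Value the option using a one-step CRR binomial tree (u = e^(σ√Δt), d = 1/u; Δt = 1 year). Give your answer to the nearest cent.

CRR parameters: u = e^(σ√Δt) = e^(0.2·√1) = 1.2214, d = 1/u = 0.8187
Per-period rate: rΔt = 0.01·1 = 0.01, so R = e^0.01 = 1.0101
Risk-neutral probability p = (e^0.01 − 0.8187)/(1.2214 − 0.8187) = 0.1913/0.4027 = 0.4751
Terminal stock prices: S_u = 85.5, S_d = 57.31
Terminal payoffs (K − S): max(-10.5, 0) = 0, max(17.69, 0) = 17.69
Node 0 (S = 70): V_0 = e^(−0.01)·[0.4751·0.0000 + 0.5249·17.6888] = 9.1921

9.19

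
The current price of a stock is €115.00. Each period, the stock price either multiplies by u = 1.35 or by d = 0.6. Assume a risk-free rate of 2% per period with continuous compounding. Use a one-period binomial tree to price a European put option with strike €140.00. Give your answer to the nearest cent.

Risk-neutral probability p = (e^0.02 − 0.6)/(1.35 − 0.6) = 0.4202/0.7500 = 0.5603
Terminal stock prices: S_u = 155.2, S_d = 69
Terminal payoffs (K − S): max(-15.25, 0) = 0, max(71, 0) = 71
Node 0 (S = 115): V_0 = e^(−0.02)·[0.5603·0.0000 + 0.4397·71.0000] = 30.6027

€30.60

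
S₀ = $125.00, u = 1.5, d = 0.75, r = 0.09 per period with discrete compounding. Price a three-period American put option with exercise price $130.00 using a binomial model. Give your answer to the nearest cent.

$20.75

Risk-neutral probability p = (1 + 0.09 − 0.75)/(1.5 − 0.75) = 0.3400/0.7500 = 0.4533
Terminal stock prices: S_uuu = 421.9, S_uud = 210.9, S_udd = 105.5, S_ddd = 52.73
Terminal payoffs (K − S): max(-291.9, 0) = 0, max(-80.94, 0) = 0, max(24.53, 0) = 24.53, max(77.27, 0) = 77.27
Node uu (S = 281.2): continuation = 1/1.09·[0.4533·0.0000 + 0.5467·0.0000] = 0.0000; exercise value = 0.0000 ≤ continuation, so V_uu = 0.0000
Node ud (S = 140.6): continuation = 1/1.09·[0.4533·0.0000 + 0.5467·24.5312] = 12.3031; exercise value = 0.0000 ≤ continuation, so V_ud = 12.3031
Node dd (S = 70.31): continuation = 1/1.09·[0.4533·24.5312 + 0.5467·77.2656] = 48.9536; exercise value = 59.6875 > continuation, so V_dd = 59.6875 (exercise)
Node u (S = 187.5): continuation = 1/1.09·[0.4533·0.0000 + 0.5467·12.3031] = 6.1704; exercise value = 0.0000 ≤ continuation, so V_u = 6.1704
Node d (S = 93.75): continuation = 1/1.09·[0.4533·12.3031 + 0.5467·59.6875] = 35.0519; exercise value = 36.2500 > continuation, so V_d = 36.2500 (exercise)
Node 0 (S = 125): continuation = 1/1.09·[0.4533·6.1704 + 0.5467·36.2500] = 20.7467; exercise value = 5.0000 ≤ continuation, so V_0 = 20.7467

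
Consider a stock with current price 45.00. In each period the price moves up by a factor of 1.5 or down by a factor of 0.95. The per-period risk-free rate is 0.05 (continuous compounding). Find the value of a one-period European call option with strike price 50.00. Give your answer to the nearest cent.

3.07

Risk-neutral probability p = (e^0.05 − 0.95)/(1.5 − 0.95) = 0.1013/0.5500 = 0.1841
Terminal stock prices: S_u = 67.5, S_d = 42.75
Terminal payoffs (S − K): max(17.5, 0) = 17.5, max(-7.25, 0) = 0
Node 0 (S = 45): V_0 = e^(−0.05)·[0.1841·17.5000 + 0.8159·0.0000] = 3.0651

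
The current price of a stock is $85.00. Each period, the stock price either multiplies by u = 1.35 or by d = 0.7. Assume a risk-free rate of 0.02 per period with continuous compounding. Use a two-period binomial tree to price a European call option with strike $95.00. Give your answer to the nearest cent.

Risk-neutral probability p = (e^0.02 − 0.7)/(1.35 − 0.7) = 0.3202/0.6500 = 0.4926
Terminal stock prices: S_uu = 154.9, S_ud = 80.33, S_dd = 41.65
Terminal payoffs (S − K): max(59.91, 0) = 59.91, max(-14.67, 0) = 0, max(-53.35, 0) = 0
Node u (S = 114.8): V_u = e^(−0.02)·[0.4926·59.9125 + 0.5074·0.0000] = 28.9295
Node d (S = 59.5): V_d = e^(−0.02)·[0.4926·0.0000 + 0.5074·0.0000] = 0.0000
Node 0 (S = 85): V_0 = e^(−0.02)·[0.4926·28.9295 + 0.5074·0.0000] = 13.9690

$13.97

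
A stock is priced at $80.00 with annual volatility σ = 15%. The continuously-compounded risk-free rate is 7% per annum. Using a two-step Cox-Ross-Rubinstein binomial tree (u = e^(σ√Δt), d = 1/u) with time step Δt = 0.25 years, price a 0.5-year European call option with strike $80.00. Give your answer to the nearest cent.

$4.48

CRR parameters: u = e^(σ√Δt) = e^(0.15·√0.25) = 1.0779, d = 1/u = 0.9277
Per-period rate: rΔt = 0.07·0.25 = 0.0175, so R = e^0.0175 = 1.0177
Risk-neutral probability p = (e^0.0175 − 0.9277)/(1.0779 − 0.9277) = 0.0899/0.1501 = 0.5988
Terminal stock prices: S_uu = 92.95, S_ud = 80, S_dd = 68.86
Terminal payoffs (S − K): max(12.95, 0) = 12.95, max(0, 0) = 0, max(-11.14, 0) = 0
Node u (S = 86.23): V_u = e^(−0.0175)·[0.5988·12.9467 + 0.4012·0.0000] = 7.6186
Node d (S = 74.22): V_d = e^(−0.0175)·[0.5988·0.0000 + 0.4012·0.0000] = 0.0000
Node 0 (S = 80): V_0 = e^(−0.0175)·[0.5988·7.6186 + 0.4012·0.0000] = 4.4832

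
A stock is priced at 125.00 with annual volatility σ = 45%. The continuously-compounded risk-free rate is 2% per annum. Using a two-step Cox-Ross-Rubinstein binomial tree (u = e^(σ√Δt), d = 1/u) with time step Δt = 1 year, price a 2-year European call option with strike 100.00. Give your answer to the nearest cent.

45.31

CRR parameters: u = e^(σ√Δt) = e^(0.45·√1) = 1.5683, d = 1/u = 0.6376
Per-period rate: rΔt = 0.02·1 = 0.02, so R = e^0.02 = 1.0202
Risk-neutral probability p = (e^0.02 − 0.6376)/(1.5683 − 0.6376) = 0.3826/0.9307 = 0.4111
Terminal stock prices: S_uu = 307.5, S_ud = 125, S_dd = 50.82
Terminal payoffs (S − K): max(207.5, 0) = 207.5, max(25, 0) = 25, max(-49.18, 0) = 0
Node u (S = 196): V_u = e^(−0.02)·[0.4111·207.4504 + 0.5889·25.0000] = 98.0192
Node d (S = 79.7): V_d = e^(−0.02)·[0.4111·25.0000 + 0.5889·0.0000] = 10.0732
Node 0 (S = 125): V_0 = e^(−0.02)·[0.4111·98.0192 + 0.5889·10.0732] = 45.3095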